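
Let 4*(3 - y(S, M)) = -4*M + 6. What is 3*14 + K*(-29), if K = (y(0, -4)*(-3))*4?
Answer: -828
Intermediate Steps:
y(S, M) = 3/2 + M (y(S, M) = 3 - (-4*M + 6)/4 = 3 - (6 - 4*M)/4 = 3 + (-3/2 + M) = 3/2 + M)
K = 30 (K = ((3/2 - 4)*(-3))*4 = -5/2*(-3)*4 = (15/2)*4 = 30)
3*14 + K*(-29) = 3*14 + 30*(-29) = 42 - 870 = -828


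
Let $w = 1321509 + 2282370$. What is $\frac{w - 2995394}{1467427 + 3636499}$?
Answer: $\frac{608485}{5103926} \approx 0.11922$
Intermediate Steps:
$w = 3603879$
$\frac{w - 2995394}{1467427 + 3636499} = \frac{3603879 - 2995394}{1467427 + 3636499} = \frac{608485}{5103926}$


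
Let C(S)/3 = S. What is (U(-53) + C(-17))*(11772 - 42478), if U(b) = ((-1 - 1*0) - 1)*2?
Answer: 1688830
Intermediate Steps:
C(S) = 3*S
U(b) = -4 (U(b) = ((-1 + 0) - 1)*2 = (-1 - 1)*2 = -2*2 = -4)
(U(-53) + C(-17))*(11772 - 42478) = (-4 + 3*(-17))*(11772 - 42478) = (-4 - 51)*(-30706) = -55*(-30706) = 1688830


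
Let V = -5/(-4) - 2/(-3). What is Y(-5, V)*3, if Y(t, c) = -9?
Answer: -27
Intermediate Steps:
V = 23/12 (V = -5*(-1/4) - 2*(-1/3) = 5/4 + 2/3 = 23/12 ≈ 1.9167)
Y(-5, V)*3 = -9*3 = -27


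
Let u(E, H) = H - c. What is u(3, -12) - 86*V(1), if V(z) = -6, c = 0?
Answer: 504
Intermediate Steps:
u(E, H) = H (u(E, H) = H - 1*0 = H + 0 = H)
u(3, -12) - 86*V(1) = -12 - 86*(-6) = -12 + 516 = 504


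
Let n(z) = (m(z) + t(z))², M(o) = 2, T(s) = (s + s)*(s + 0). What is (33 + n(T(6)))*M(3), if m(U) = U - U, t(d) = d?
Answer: 10434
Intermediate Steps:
m(U) = 0
T(s) = 2*s² (T(s) = (2*s)*s = 2*s²)
n(z) = z² (n(z) = (0 + z)² = z²)
(33 + n(T(6)))*M(3) = (33 + (2*6²)²)*2 = (33 + (2*36)²)*2 = (33 + 72²)*2 = (33 + 5184)*2 = 5217*2 = 10434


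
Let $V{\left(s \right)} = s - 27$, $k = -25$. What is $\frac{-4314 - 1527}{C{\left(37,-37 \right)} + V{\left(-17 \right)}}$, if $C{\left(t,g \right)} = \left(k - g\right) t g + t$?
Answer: $\frac{5841}{16435} \approx 0.3554$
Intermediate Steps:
$V{\left(s \right)} = -27 + s$ ($V{\left(s \right)} = s - 27 = -27 + s$)
$C{\left(t,g \right)} = t + g t \left(-25 - g\right)$ ($C{\left(t,g \right)} = \left(-25 - g\right) t g + t = t \left(-25 - g\right) g + t = g t \left(-25 - g\right) + t = t + g t \left(-25 - g\right)$)
$\frac{-4314 - 1527}{C{\left(37,-37 \right)} + V{\left(-17 \right)}} = \frac{-4314 - 1527}{37 \left(1 - \left(-37\right)^{2} - -925\right) - 44} = - \frac{5841}{37 \left(1 - 1369 + 925\right) - 44} = - \frac{5841}{37 \left(-443\right) - 44} = - \frac{5841}{-16391 - 44} = - \frac{5841}{-16435} = \left(-5841\right) \left(- \frac{1}{16435}\right) = \frac{5841}{16435}$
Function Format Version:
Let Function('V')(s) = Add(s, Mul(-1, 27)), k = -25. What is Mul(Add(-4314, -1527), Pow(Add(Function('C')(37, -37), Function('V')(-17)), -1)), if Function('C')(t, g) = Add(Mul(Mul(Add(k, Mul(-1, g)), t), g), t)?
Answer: Rational(5841, 16435) ≈ 0.35540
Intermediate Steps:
Function('V')(s) = Add(-27, s) (Function('V')(s) = Add(s, -27) = Add(-27, s))
Function('C')(t, g) = Add(t, Mul(g, t, Add(-25, Mul(-1, g)))) (Function('C')(t, g) = Add(Mul(Mul(Add(-25, Mul(-1, g)), t), g), t) = Add(Mul(Mul(t, Add(-25, Mul(-1, g))), g), t) = Add(Mul(g, t, Add(-25, Mul(-1, g))), t) = Add(t, Mul(g, t, Add(-25, Mul(-1, g)))))
Mul(Add(-4314, -1527), Pow(Add(Function('C')(37, -37), Function('V')(-17)), -1)) = Mul(Add(-4314, -1527), Pow(Add(Mul(37, Add(1, Mul(-1, Pow(-37, 2)), Mul(-25, -37))), Add(-27, -17)), -1)) = Mul(-5841, Pow(Add(Mul(37, Add(1, Mul(-1, 1369), 925)), -44), -1)) = Mul(-5841, Pow(Add(Mul(37, Add(1, -1369, 925)), -44), -1)) = Mul(-5841, Pow(Add(Mul(37, -443), -44), -1)) = Mul(-5841, Pow(Add(-16391, -44), -1)) = Mul(-5841, Pow(-16435, -1)) = Mul(-5841, Rational(-1, 16435)) = Rational(5841, 16435)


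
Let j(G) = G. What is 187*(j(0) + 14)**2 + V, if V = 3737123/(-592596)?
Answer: 21716091469/592596 ≈ 36646.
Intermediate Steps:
V = -3737123/592596 (V = 3737123*(-1/592596) = -3737123/592596 ≈ -6.3064)
187*(j(0) + 14)**2 + V = 187*(0 + 14)**2 - 3737123/592596 = 187*14**2 - 3737123/592596 = 187*196 - 3737123/592596 = 36652 - 3737123/592596 = 21716091469/592596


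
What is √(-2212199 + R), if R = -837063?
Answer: I*√3049262 ≈ 1746.2*I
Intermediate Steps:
√(-2212199 + R) = √(-2212199 - 837063) = √(-3049262) = I*√3049262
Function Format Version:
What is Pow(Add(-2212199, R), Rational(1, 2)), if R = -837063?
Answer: Mul(I, Pow(3049262, Rational(1, 2))) ≈ Mul(1746.2, I)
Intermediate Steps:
Pow(Add(-2212199, R), Rational(1, 2)) = Pow(Add(-2212199, -837063), Rational(1, 2)) = Pow(-3049262, Rational(1, 2)) = Mul(I, Pow(3049262, Rational(1, 2)))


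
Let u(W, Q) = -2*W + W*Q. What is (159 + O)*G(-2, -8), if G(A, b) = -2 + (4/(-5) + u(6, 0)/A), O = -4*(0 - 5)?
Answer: 2864/5 ≈ 572.80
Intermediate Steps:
u(W, Q) = -2*W + Q*W
O = 20 (O = -4*(-5) = 20)
G(A, b) = -14/5 - 12/A (G(A, b) = -2 + (4/(-5) + (6*(-2 + 0))/A) = -2 + (4*(-⅕) + (6*(-2))/A) = -2 + (-⅘ - 12/A) = -14/5 - 12/A)
(159 + O)*G(-2, -8) = (159 + 20)*(-14/5 - 12/(-2)) = 179*(-14/5 - 12*(-½)) = 179*(-14/5 + 6) = 179*(16/5) = 2864/5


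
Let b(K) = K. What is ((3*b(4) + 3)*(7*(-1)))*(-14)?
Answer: 1470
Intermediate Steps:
((3*b(4) + 3)*(7*(-1)))*(-14) = ((3*4 + 3)*(7*(-1)))*(-14) = ((12 + 3)*(-7))*(-14) = (15*(-7))*(-14) = -105*(-14) = 1470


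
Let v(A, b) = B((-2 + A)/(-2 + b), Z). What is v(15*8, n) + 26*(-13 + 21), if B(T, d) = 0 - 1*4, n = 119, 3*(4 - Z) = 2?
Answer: 204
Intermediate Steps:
Z = 10/3 (Z = 4 - 1/3*2 = 4 - 2/3 = 10/3 ≈ 3.3333)
B(T, d) = -4 (B(T, d) = 0 - 4 = -4)
v(A, b) = -4
v(15*8, n) + 26*(-13 + 21) = -4 + 26*(-13 + 21) = -4 + 26*8 = -4 + 208 = 204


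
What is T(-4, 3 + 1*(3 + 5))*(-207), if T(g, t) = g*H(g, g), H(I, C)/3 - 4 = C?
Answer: 0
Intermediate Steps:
H(I, C) = 12 + 3*C
T(g, t) = g*(12 + 3*g)
T(-4, 3 + 1*(3 + 5))*(-207) = (3*(-4)*(4 - 4))*(-207) = (3*(-4)*0)*(-207) = 0*(-207) = 0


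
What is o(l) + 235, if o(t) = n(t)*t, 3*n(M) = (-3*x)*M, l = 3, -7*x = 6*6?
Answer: 1969/7 ≈ 281.29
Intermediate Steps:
x = -36/7 (x = -6*6/7 = -1/7*36 = -36/7 ≈ -5.1429)
n(M) = 36*M/7 (n(M) = ((-3*(-36/7))*M)/3 = (108*M/7)/3 = 36*M/7)
o(t) = 36*t**2/7 (o(t) = (36*t/7)*t = 36*t**2/7)
o(l) + 235 = (36/7)*3**2 + 235 = (36/7)*9 + 235 = 324/7 + 235 = 1969/7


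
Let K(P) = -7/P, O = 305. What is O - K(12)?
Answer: 3667/12 ≈ 305.58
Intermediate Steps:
O - K(12) = 305 - (-7)/12 = 305 - 1*(-7/12) = 305 + 7/12 = 3667/12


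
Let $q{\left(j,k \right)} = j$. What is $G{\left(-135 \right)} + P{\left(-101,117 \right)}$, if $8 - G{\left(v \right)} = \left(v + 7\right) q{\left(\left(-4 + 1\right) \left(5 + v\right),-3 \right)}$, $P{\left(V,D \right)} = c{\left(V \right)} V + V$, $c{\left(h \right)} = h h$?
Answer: $-980474$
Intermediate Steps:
$c{\left(h \right)} = h^{2}$
$P{\left(V,D \right)} = V + V^{3}$ ($P{\left(V,D \right)} = V^{2} V + V = V^{3} + V = V + V^{3}$)
$G{\left(v \right)} = 8 - \left(-15 - 3 v\right) \left(7 + v\right)$ ($G{\left(v \right)} = 8 - \left(v + 7\right) \left(-4 + 1\right) \left(5 + v\right) = 8 - \left(7 + v\right) \left(- 3 \left(5 + v\right)\right) = 8 - \left(7 + v\right) \left(-15 - 3 v\right) = 8 - \left(-15 - 3 v\right) \left(7 + v\right)$)
$G{\left(-135 \right)} + P{\left(-101,117 \right)} = \left(113 + 3 \left(-135\right)^{2} + 36 \left(-135\right)\right) + \left(-101 + \left(-101\right)^{3}\right) = \left(113 + 3 \cdot 18225 - 4860\right) - 1030402 = \left(113 + 54675 - 4860\right) - 1030402 = 49928 - 1030402 = -980474$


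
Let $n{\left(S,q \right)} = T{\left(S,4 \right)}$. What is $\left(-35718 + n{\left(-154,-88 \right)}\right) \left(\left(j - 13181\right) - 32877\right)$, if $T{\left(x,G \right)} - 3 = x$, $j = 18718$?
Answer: $980658460$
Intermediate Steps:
$T{\left(x,G \right)} = 3 + x$
$n{\left(S,q \right)} = 3 + S$
$\left(-35718 + n{\left(-154,-88 \right)}\right) \left(\left(j - 13181\right) - 32877\right) = \left(-35718 + \left(3 - 154\right)\right) \left(\left(18718 - 13181\right) - 32877\right) = \left(-35718 - 151\right) \left(5537 - 32877\right) = \left(-35869\right) \left(-27340\right) = 980658460$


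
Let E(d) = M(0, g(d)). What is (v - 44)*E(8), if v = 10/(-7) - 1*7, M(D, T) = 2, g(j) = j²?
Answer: -734/7 ≈ -104.86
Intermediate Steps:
E(d) = 2
v = -59/7 (v = 10*(-⅐) - 7 = -10/7 - 7 = -59/7 ≈ -8.4286)
(v - 44)*E(8) = (-59/7 - 44)*2 = -367/7*2 = -734/7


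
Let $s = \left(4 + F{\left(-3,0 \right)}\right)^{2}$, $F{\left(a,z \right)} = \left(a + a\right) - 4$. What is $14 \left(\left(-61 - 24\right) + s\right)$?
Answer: $-686$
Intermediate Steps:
$F{\left(a,z \right)} = -4 + 2 a$ ($F{\left(a,z \right)} = 2 a - 4 = -4 + 2 a$)
$s = 36$ ($s = \left(4 + \left(-4 + 2 \left(-3\right)\right)\right)^{2} = \left(4 - 10\right)^{2} = \left(-6\right)^{2} = 36$)
$14 \left(\left(-61 - 24\right) + s\right) = 14 \left(\left(-61 - 24\right) + 36\right) = 14 \left(-85 + 36\right) = 14 \left(-49\right) = -686$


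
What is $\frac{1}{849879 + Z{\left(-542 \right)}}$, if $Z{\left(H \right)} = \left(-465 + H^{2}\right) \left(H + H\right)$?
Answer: $- \frac{1}{317086237} \approx -3.1537 \cdot 10^{-9}$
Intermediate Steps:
$Z{\left(H \right)} = 2 H \left(-465 + H^{2}\right)$ ($Z{\left(H \right)} = \left(-465 + H^{2}\right) 2 H = 2 H \left(-465 + H^{2}\right)$)
$\frac{1}{849879 + Z{\left(-542 \right)}} = \frac{1}{849879 + 2 \left(-542\right) \left(-465 + \left(-542\right)^{2}\right)} = \frac{1}{849879 + 2 \left(-542\right) \left(-465 + 293764\right)} = \frac{1}{849879 + 2 \left(-542\right) 293299} = \frac{1}{849879 - 317936116} = \frac{1}{-317086237} = - \frac{1}{317086237}$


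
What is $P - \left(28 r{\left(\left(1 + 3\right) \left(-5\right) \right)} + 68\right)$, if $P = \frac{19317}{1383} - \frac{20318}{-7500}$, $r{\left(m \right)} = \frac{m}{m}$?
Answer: $- \frac{137130451}{1728750} \approx -79.323$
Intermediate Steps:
$r{\left(m \right)} = 1$
$P = \frac{28829549}{1728750}$ ($P = 19317 \cdot \frac{1}{1383} - - \frac{10159}{3750} = \frac{6439}{461} + \frac{10159}{3750} = \frac{28829549}{1728750} \approx 16.677$)
$P - \left(28 r{\left(\left(1 + 3\right) \left(-5\right) \right)} + 68\right) = \frac{28829549}{1728750} - \left(28 \cdot 1 + 68\right) = \frac{28829549}{1728750} - \left(28 + 68\right) = \frac{28829549}{1728750} - 96 = - \frac{137130451}{1728750}$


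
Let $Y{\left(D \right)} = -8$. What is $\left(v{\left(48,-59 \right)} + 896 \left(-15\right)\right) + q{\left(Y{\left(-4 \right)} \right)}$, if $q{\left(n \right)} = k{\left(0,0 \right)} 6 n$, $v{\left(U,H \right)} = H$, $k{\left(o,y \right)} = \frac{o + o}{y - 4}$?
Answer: $-13499$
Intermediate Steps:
$k{\left(o,y \right)} = \frac{2 o}{-4 + y}$
$q{\left(n \right)} = 0$ ($q{\left(n \right)} = 2 \cdot 0 \frac{1}{-4 + 0} \cdot 6 n = 2 \cdot 0 \frac{1}{-4} \cdot 6 n = 2 \cdot 0 \left(- \frac{1}{4}\right) 6 n = 0 \cdot 6 n = 0 n = 0$)
$\left(v{\left(48,-59 \right)} + 896 \left(-15\right)\right) + q{\left(Y{\left(-4 \right)} \right)} = \left(-59 + 896 \left(-15\right)\right) + 0 = \left(-59 - 13440\right) + 0 = -13499 + 0 = -13499$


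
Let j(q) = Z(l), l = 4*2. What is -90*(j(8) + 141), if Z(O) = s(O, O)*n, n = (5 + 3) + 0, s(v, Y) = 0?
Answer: -12690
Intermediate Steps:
n = 8 (n = 8 + 0 = 8)
l = 8
Z(O) = 0 (Z(O) = 0*8 = 0)
j(q) = 0
-90*(j(8) + 141) = -90*(0 + 141) = -90*141 = -12690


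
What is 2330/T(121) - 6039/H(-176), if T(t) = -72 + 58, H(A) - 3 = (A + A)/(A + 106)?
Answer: -1806920/1967 ≈ -918.62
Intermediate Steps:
H(A) = 3 + 2*A/(106 + A) (H(A) = 3 + (A + A)/(A + 106) = 3 + (2*A)/(106 + A) = 3 + 2*A/(106 + A))
T(t) = -14
2330/T(121) - 6039/H(-176) = 2330/(-14) - 6039*(106 - 176)/(318 + 5*(-176)) = 2330*(-1/14) - 6039*(-70/(318 - 880)) = -1165/7 - 6039/((-1/70*(-562))) = -1165/7 - 6039/281/35 = -1165/7 - 6039*35/281 = -1165/7 - 211365/281 = -1806920/1967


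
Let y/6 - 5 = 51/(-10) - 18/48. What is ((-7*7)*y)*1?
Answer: 2793/20 ≈ 139.65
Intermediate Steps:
y = -57/20 (y = 30 + 6*(51/(-10) - 18/48) = 30 + 6*(51*(-⅒) - 18*1/48) = 30 + 6*(-51/10 - 3/8) = 30 + 6*(-219/40) = 30 - 657/20 = -57/20 ≈ -2.8500)
((-7*7)*y)*1 = (-7*7*(-57/20))*1 = -49*(-57/20)*1 = (2793/20)*1 = 2793/20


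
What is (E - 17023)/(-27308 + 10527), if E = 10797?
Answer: 6226/16781 ≈ 0.37101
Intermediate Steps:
(E - 17023)/(-27308 + 10527) = (10797 - 17023)/(-27308 + 10527) = -6226/(-16781) = -6226*(-1/16781) = 6226/16781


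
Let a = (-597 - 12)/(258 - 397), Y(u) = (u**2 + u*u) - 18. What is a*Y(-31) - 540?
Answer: 1084476/139 ≈ 7802.0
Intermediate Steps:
Y(u) = -18 + 2*u**2 (Y(u) = (u**2 + u**2) - 18 = 2*u**2 - 18 = -18 + 2*u**2)
a = 609/139 (a = -609/(-139) = -609*(-1/139) = 609/139 ≈ 4.3813)
a*Y(-31) - 540 = 609*(-18 + 2*(-31)**2)/139 - 540 = 609*(-18 + 2*961)/139 - 540 = 609*(-18 + 1922)/139 - 540 = (609/139)*1904 - 540 = 1159536/139 - 540 = 1084476/139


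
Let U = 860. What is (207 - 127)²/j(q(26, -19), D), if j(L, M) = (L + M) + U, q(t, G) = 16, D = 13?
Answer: 6400/889 ≈ 7.1991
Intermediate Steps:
j(L, M) = 860 + L + M (j(L, M) = (L + M) + 860 = 860 + L + M)
(207 - 127)²/j(q(26, -19), D) = (207 - 127)²/(860 + 16 + 13) = 80²/889 = 6400*(1/889) = 6400/889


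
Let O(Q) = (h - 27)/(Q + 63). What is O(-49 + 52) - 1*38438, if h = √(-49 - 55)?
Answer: -845645/22 + I*√26/33 ≈ -38438.0 + 0.15452*I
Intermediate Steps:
h = 2*I*√26 (h = √(-104) = 2*I*√26 ≈ 10.198*I)
O(Q) = (-27 + 2*I*√26)/(63 + Q) (O(Q) = (2*I*√26 - 27)/(Q + 63) = (-27 + 2*I*√26)/(63 + Q))
O(-49 + 52) - 1*38438 = (-27 + 2*I*√26)/(63 + (-49 + 52)) - 1*38438 = (-27 + 2*I*√26)/(63 + 3) - 38438 = (-27 + 2*I*√26)/66 - 38438 = (-9/22 + I*√26/33) - 38438 = -845645/22 + I*√26/33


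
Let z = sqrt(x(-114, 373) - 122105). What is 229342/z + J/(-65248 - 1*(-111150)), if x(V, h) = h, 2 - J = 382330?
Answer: -191164/22951 - 114671*I*sqrt(30433)/30433 ≈ -8.3292 - 657.33*I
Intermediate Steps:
J = -382328 (J = 2 - 1*382330 = 2 - 382330 = -382328)
z = 2*I*sqrt(30433) (z = sqrt(373 - 122105) = sqrt(-121732) = 2*I*sqrt(30433) ≈ 348.9*I)
229342/z + J/(-65248 - 1*(-111150)) = 229342/((2*I*sqrt(30433))) - 382328/(-65248 - 1*(-111150)) = 229342*(-I*sqrt(30433)/60866) - 382328/(-65248 + 111150) = -114671*I*sqrt(30433)/30433 - 382328/45902 = -114671*I*sqrt(30433)/30433 - 382328*1/45902 = -114671*I*sqrt(30433)/30433 - 191164/22951 = -191164/22951 - 114671*I*sqrt(30433)/30433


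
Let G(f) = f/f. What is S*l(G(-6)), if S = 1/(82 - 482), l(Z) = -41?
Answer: 41/400 ≈ 0.10250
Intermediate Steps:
G(f) = 1
S = -1/400 (S = 1/(-400) = -1/400 ≈ -0.0025000)
S*l(G(-6)) = -1/400*(-41) = 41/400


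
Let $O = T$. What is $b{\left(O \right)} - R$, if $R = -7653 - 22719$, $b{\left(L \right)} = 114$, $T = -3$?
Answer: $30486$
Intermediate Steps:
$O = -3$
$R = -30372$ ($R = -7653 - 22719 = -30372$)
$b{\left(O \right)} - R = 114 - -30372 = 114 + 30372 = 30486$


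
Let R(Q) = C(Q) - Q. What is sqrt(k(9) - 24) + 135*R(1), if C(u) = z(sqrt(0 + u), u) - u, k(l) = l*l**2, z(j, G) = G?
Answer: -135 + sqrt(705) ≈ -108.45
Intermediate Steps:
k(l) = l**3
C(u) = 0 (C(u) = u - u = 0)
R(Q) = -Q (R(Q) = 0 - Q = -Q)
sqrt(k(9) - 24) + 135*R(1) = sqrt(9**3 - 24) + 135*(-1*1) = sqrt(729 - 24) + 135*(-1) = sqrt(705) - 135 = -135 + sqrt(705)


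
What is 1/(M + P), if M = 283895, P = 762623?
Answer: 1/1046518 ≈ 9.5555e-7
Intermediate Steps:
1/(M + P) = 1/(283895 + 762623) = 1/1046518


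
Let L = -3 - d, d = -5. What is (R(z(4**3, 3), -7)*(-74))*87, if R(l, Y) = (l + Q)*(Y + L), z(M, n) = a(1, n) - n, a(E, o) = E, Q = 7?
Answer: 160950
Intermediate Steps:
L = 2 (L = -3 - 1*(-5) = -3 + 5 = 2)
z(M, n) = 1 - n
R(l, Y) = (2 + Y)*(7 + l) (R(l, Y) = (l + 7)*(Y + 2) = (7 + l)*(2 + Y) = (2 + Y)*(7 + l))
(R(z(4**3, 3), -7)*(-74))*87 = ((14 + 2*(1 - 1*3) + 7*(-7) - 7*(1 - 1*3))*(-74))*87 = ((14 + 2*(1 - 3) - 49 - 7*(1 - 3))*(-74))*87 = ((14 + 2*(-2) - 49 - 7*(-2))*(-74))*87 = ((14 - 4 - 49 + 14)*(-74))*87 = -25*(-74)*87 = 1850*87 = 160950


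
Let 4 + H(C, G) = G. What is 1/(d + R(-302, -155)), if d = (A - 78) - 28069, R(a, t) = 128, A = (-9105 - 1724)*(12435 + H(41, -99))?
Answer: -1/133571247 ≈ -7.4866e-9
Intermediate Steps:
H(C, G) = -4 + G
A = -133543228 (A = (-9105 - 1724)*(12435 + (-4 - 99)) = -10829*(12435 - 103) = -10829*12332 = -133543228)
d = -133571375 (d = (-133543228 - 78) - 28069 = -133543306 - 28069 = -133571375)
1/(d + R(-302, -155)) = 1/(-133571375 + 128) = 1/(-133571247) = -1/133571247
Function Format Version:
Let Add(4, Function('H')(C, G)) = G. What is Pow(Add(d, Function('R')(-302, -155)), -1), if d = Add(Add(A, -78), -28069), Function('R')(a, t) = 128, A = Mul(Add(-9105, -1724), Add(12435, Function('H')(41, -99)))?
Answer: Rational(-1, 133571247) ≈ -7.4866e-9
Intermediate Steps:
Function('H')(C, G) = Add(-4, G)
A = -133543228 (A = Mul(Add(-9105, -1724), Add(12435, Add(-4, -99))) = Mul(-10829, Add(12435, -103)) = Mul(-10829, 12332) = -133543228)
d = -133571375 (d = Add(Add(-133543228, -78), -28069) = Add(-133543306, -28069) = -133571375)
Pow(Add(d, Function('R')(-302, -155)), -1) = Pow(Add(-133571375, 128), -1) = Pow(-133571247, -1) = Rational(-1, 133571247)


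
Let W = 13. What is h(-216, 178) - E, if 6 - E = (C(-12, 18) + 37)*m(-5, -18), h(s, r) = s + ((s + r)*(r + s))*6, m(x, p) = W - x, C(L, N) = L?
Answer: 8892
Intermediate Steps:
m(x, p) = 13 - x
h(s, r) = s + 6*(r + s)² (h(s, r) = s + ((r + s)*(r + s))*6 = s + (r + s)²*6 = s + 6*(r + s)²)
E = -444 (E = 6 - (-12 + 37)*(13 - 1*(-5)) = 6 - 25*(13 + 5) = 6 - 25*18 = 6 - 1*450 = 6 - 450 = -444)
h(-216, 178) - E = (-216 + 6*(178 - 216)²) - 1*(-444) = (-216 + 6*(-38)²) + 444 = (-216 + 6*1444) + 444 = (-216 + 8664) + 444 = 8448 + 444 = 8892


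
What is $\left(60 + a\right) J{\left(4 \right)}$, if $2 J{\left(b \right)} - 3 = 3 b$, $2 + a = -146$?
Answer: $-660$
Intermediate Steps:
$a = -148$ ($a = -2 - 146 = -148$)
$J{\left(b \right)} = \frac{3}{2} + \frac{3 b}{2}$
$\left(60 + a\right) J{\left(4 \right)} = \left(60 - 148\right) \left(\frac{3}{2} + \frac{3}{2} \cdot 4\right) = - 88 \left(\frac{3}{2} + 6\right) = \left(-88\right) \frac{15}{2} = -660$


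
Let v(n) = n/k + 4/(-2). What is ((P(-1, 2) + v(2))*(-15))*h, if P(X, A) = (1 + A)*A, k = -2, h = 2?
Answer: -90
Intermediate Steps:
v(n) = -2 - n/2 (v(n) = n/(-2) + 4/(-2) = n*(-½) + 4*(-½) = -n/2 - 2 = -2 - n/2)
P(X, A) = A*(1 + A)
((P(-1, 2) + v(2))*(-15))*h = ((2*(1 + 2) + (-2 - ½*2))*(-15))*2 = ((2*3 + (-2 - 1))*(-15))*2 = ((6 - 3)*(-15))*2 = (3*(-15))*2 = -45*2 = -90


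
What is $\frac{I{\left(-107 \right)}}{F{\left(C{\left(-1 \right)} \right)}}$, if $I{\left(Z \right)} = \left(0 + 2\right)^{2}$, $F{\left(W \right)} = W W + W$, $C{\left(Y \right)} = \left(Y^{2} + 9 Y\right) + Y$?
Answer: $\frac{1}{18} \approx 0.055556$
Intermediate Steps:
$C{\left(Y \right)} = Y^{2} + 10 Y$
$F{\left(W \right)} = W + W^{2}$ ($F{\left(W \right)} = W^{2} + W = W + W^{2}$)
$I{\left(Z \right)} = 4$ ($I{\left(Z \right)} = 2^{2} = 4$)
$\frac{I{\left(-107 \right)}}{F{\left(C{\left(-1 \right)} \right)}} = \frac{4}{- (10 - 1) \left(1 - \left(10 - 1\right)\right)} = \frac{4}{\left(-1\right) 9 \left(1 - 9\right)} = \frac{4}{\left(-9\right) \left(1 - 9\right)} = \frac{4}{\left(-9\right) \left(-8\right)} = \frac{4}{72} = 4 \cdot \frac{1}{72} = \frac{1}{18}$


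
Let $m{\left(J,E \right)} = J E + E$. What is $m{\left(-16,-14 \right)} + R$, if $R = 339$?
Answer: $549$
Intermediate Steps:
$m{\left(J,E \right)} = E + E J$ ($m{\left(J,E \right)} = E J + E = E + E J$)
$m{\left(-16,-14 \right)} + R = - 14 \left(1 - 16\right) + 339 = \left(-14\right) \left(-15\right) + 339 = 210 + 339 = 549$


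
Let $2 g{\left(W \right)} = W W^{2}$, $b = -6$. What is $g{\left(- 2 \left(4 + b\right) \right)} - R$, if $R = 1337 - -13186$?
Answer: $-14491$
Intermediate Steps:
$R = 14523$ ($R = 1337 + 13186 = 14523$)
$g{\left(W \right)} = \frac{W^{3}}{2}$ ($g{\left(W \right)} = \frac{W W^{2}}{2} = \frac{W^{3}}{2}$)
$g{\left(- 2 \left(4 + b\right) \right)} - R = \frac{\left(- 2 \left(4 - 6\right)\right)^{3}}{2} - 14523 = \frac{\left(\left(-2\right) \left(-2\right)\right)^{3}}{2} - 14523 = \frac{4^{3}}{2} - 14523 = \frac{1}{2} \cdot 64 - 14523 = 32 - 14523 = -14491$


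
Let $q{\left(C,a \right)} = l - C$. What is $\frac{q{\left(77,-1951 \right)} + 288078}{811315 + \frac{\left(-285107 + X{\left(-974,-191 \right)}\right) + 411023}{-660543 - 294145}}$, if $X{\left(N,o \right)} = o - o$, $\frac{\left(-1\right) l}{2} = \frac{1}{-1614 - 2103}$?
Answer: $\frac{36499758419024}{102821853508731} \approx 0.35498$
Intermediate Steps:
$l = \frac{2}{3717}$ ($l = - \frac{2}{-1614 - 2103} = - \frac{2}{-3717} = \left(-2\right) \left(- \frac{1}{3717}\right) = \frac{2}{3717} \approx 0.00053807$)
$X{\left(N,o \right)} = 0$
$q{\left(C,a \right)} = \frac{2}{3717} - C$
$\frac{q{\left(77,-1951 \right)} + 288078}{811315 + \frac{\left(-285107 + X{\left(-974,-191 \right)}\right) + 411023}{-660543 - 294145}} = \frac{\left(\frac{2}{3717} - 77\right) + 288078}{811315 + \frac{\left(-285107 + 0\right) + 411023}{-660543 - 294145}} = \frac{\left(\frac{2}{3717} - 77\right) + 288078}{811315 + \frac{-285107 + 411023}{-954688}} = \frac{- \frac{286207}{3717} + 288078}{811315 + 125916 \left(- \frac{1}{954688}\right)} = \frac{1070499719}{3717 \left(811315 - \frac{4497}{34096}\right)} = \frac{1070499719}{3717 \cdot \frac{27662591743}{34096}} = \frac{1070499719}{3717} \cdot \frac{34096}{27662591743} = \frac{36499758419024}{102821853508731}$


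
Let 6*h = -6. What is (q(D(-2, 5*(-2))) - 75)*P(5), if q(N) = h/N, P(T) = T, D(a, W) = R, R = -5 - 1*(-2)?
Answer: -1120/3 ≈ -373.33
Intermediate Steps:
h = -1 (h = (1/6)*(-6) = -1)
R = -3 (R = -5 + 2 = -3)
D(a, W) = -3
q(N) = -1/N
(q(D(-2, 5*(-2))) - 75)*P(5) = (-1/(-3) - 75)*5 = (-1*(-1/3) - 75)*5 = (1/3 - 75)*5 = -224/3*5 = -1120/3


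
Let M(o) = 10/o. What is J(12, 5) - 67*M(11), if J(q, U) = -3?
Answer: -703/11 ≈ -63.909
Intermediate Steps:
J(12, 5) - 67*M(11) = -3 - 670/11 = -703/11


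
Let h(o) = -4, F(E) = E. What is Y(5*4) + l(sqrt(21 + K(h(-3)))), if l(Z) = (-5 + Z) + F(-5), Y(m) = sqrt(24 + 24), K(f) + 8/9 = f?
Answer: -10 + 4*sqrt(3) + sqrt(145)/3 ≈ 0.94207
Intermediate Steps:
K(f) = -8/9 + f
Y(m) = 4*sqrt(3) (Y(m) = sqrt(48) = 4*sqrt(3))
l(Z) = -10 + Z (l(Z) = (-5 + Z) - 5 = -10 + Z)
Y(5*4) + l(sqrt(21 + K(h(-3)))) = 4*sqrt(3) + (-10 + sqrt(21 + (-8/9 - 4))) = 4*sqrt(3) + (-10 + sqrt(21 - 44/9)) = 4*sqrt(3) + (-10 + sqrt(145/9)) = 4*sqrt(3) + (-10 + sqrt(145)/3) = -10 + 4*sqrt(3) + sqrt(145)/3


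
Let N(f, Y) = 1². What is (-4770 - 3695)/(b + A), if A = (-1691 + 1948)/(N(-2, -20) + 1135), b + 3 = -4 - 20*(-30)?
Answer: -1923248/134781 ≈ -14.269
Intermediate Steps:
N(f, Y) = 1
b = 593 (b = -3 + (-4 - 20*(-30)) = -3 + (-4 + 600) = -3 + 596 = 593)
A = 257/1136 (A = (-1691 + 1948)/(1 + 1135) = 257/1136 ≈ 0.22623)
(-4770 - 3695)/(b + A) = (-4770 - 3695)/(593 + 257/1136) = -8465/673905/1136 = -8465*1136/673905 = -1923248/134781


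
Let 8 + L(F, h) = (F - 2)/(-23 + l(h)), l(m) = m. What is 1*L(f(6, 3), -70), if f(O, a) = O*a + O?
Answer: -766/93 ≈ -8.2366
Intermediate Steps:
f(O, a) = O + O*a
L(F, h) = -8 + (-2 + F)/(-23 + h) (L(F, h) = -8 + (F - 2)/(-23 + h) = -8 + (-2 + F)/(-23 + h))
1*L(f(6, 3), -70) = 1*((182 + 6*(1 + 3) - 8*(-70))/(-23 - 70)) = 1*((182 + 6*4 + 560)/(-93)) = 1*(-(182 + 24 + 560)/93) = 1*(-1/93*766) = 1*(-766/93) = -766/93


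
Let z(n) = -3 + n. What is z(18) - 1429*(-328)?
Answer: 468727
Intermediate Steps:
z(18) - 1429*(-328) = (-3 + 18) - 1429*(-328) = 15 + 468712 = 468727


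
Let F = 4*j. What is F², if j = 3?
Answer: 144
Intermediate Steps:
F = 12 (F = 4*3 = 12)
F² = 12² = 144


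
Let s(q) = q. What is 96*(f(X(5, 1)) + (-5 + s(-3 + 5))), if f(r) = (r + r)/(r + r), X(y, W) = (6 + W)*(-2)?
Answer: -192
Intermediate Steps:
X(y, W) = -12 - 2*W
f(r) = 1 (f(r) = (2*r)/((2*r)) = (2*r)*(1/(2*r)) = 1)
96*(f(X(5, 1)) + (-5 + s(-3 + 5))) = 96*(1 + (-5 + (-3 + 5))) = 96*(1 + (-5 + 2)) = 96*(1 - 3) = 96*(-2) = -192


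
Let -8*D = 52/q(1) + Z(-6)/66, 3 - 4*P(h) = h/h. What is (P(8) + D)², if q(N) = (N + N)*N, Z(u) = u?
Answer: 58081/7744 ≈ 7.5001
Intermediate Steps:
q(N) = 2*N² (q(N) = (2*N)*N = 2*N²)
P(h) = ½ (P(h) = ¾ - h/(4*h) = ¾ - ¼*1 = ¾ - ¼ = ½)
D = -285/88 (D = -(52/((2*1²)) - 6/66)/8 = -(52/((2*1)) - 6*1/66)/8 = -(52/2 - 1/11)/8 = -(52*(½) - 1/11)/8 = -(26 - 1/11)/8 = -⅛*285/11 = -285/88 ≈ -3.2386)
(P(8) + D)² = (½ - 285/88)² = (-241/88)² = 58081/7744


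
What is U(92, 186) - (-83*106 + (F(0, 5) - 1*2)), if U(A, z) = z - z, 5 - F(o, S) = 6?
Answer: 8801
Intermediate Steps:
F(o, S) = -1 (F(o, S) = 5 - 1*6 = 5 - 6 = -1)
U(A, z) = 0
U(92, 186) - (-83*106 + (F(0, 5) - 1*2)) = 0 - (-83*106 + (-1 - 1*2)) = 0 - (-8798 + (-1 - 2)) = 0 - (-8798 - 3) = 0 - 1*(-8801) = 0 + 8801 = 8801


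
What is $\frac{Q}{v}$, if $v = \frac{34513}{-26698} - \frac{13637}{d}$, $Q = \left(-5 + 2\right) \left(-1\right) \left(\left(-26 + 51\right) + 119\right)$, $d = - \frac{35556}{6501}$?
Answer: $\frac{7594192704}{43808537137} \approx 0.17335$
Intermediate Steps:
$d = - \frac{11852}{2167}$ ($d = \left(-35556\right) \frac{1}{6501} = - \frac{11852}{2167} \approx -5.4693$)
$Q = 432$ ($Q = \left(-3\right) \left(-1\right) \left(25 + 119\right) = 3 \cdot 144 = 432$)
$v = \frac{394276834233}{158212348}$ ($v = \frac{34513}{-26698} - \frac{13637}{- \frac{11852}{2167}} = 34513 \left(- \frac{1}{26698}\right) - - \frac{29551379}{11852} = - \frac{34513}{26698} + \frac{29551379}{11852} = \frac{394276834233}{158212348} \approx 2492.1$)
$\frac{Q}{v} = \frac{432}{\frac{394276834233}{158212348}} = 432 \cdot \frac{158212348}{394276834233} = \frac{7594192704}{43808537137}$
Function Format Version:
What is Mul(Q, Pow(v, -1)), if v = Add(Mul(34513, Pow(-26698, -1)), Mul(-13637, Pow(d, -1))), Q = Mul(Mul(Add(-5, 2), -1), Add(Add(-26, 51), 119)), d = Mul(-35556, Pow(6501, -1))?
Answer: Rational(7594192704, 43808537137) ≈ 0.17335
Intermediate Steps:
d = Rational(-11852, 2167) (d = Mul(-35556, Rational(1, 6501)) = Rational(-11852, 2167) ≈ -5.4693)
Q = 432 (Q = Mul(Mul(-3, -1), Add(25, 119)) = Mul(3, 144) = 432)
v = Rational(394276834233, 158212348) (v = Add(Mul(34513, Pow(-26698, -1)), Mul(-13637, Pow(Rational(-11852, 2167), -1))) = Add(Mul(34513, Rational(-1, 26698)), Mul(-13637, Rational(-2167, 11852))) = Add(Rational(-34513, 26698), Rational(29551379, 11852)) = Rational(394276834233, 158212348) ≈ 2492.1)
Mul(Q, Pow(v, -1)) = Mul(432, Pow(Rational(394276834233, 158212348), -1)) = Mul(432, Rational(158212348, 394276834233)) = Rational(7594192704, 43808537137)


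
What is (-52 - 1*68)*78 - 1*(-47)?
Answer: -9313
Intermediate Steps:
(-52 - 1*68)*78 - 1*(-47) = (-52 - 68)*78 + 47 = -120*78 + 47 = -9360 + 47 = -9313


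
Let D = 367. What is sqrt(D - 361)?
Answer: sqrt(6) ≈ 2.4495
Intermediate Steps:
sqrt(D - 361) = sqrt(367 - 361) = sqrt(6)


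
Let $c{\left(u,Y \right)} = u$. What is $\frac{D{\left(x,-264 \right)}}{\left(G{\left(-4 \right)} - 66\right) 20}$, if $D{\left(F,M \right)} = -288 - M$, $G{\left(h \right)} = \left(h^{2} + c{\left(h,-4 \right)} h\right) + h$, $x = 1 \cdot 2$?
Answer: $\frac{3}{95} \approx 0.031579$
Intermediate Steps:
$x = 2$
$G{\left(h \right)} = h + 2 h^{2}$ ($G{\left(h \right)} = \left(h^{2} + h h\right) + h = \left(h^{2} + h^{2}\right) + h = 2 h^{2} + h = h + 2 h^{2}$)
$\frac{D{\left(x,-264 \right)}}{\left(G{\left(-4 \right)} - 66\right) 20} = \frac{-288 - -264}{\left(- 4 \left(1 + 2 \left(-4\right)\right) - 66\right) 20} = \frac{-288 + 264}{\left(- 4 \left(1 - 8\right) - 66\right) 20} = - \frac{24}{\left(\left(-4\right) \left(-7\right) - 66\right) 20} = - \frac{24}{\left(28 - 66\right) 20} = - \frac{24}{\left(-38\right) 20} = - \frac{24}{-760} = \left(-24\right) \left(- \frac{1}{760}\right) = \frac{3}{95}$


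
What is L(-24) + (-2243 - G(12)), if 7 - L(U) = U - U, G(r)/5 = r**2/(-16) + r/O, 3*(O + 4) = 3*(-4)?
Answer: -4367/2 ≈ -2183.5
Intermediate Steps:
O = -8 (O = -4 + (3*(-4))/3 = -4 + (1/3)*(-12) = -4 - 4 = -8)
G(r) = -5*r/8 - 5*r**2/16 (G(r) = 5*(r**2/(-16) + r/(-8)) = 5*(r**2*(-1/16) + r*(-1/8)) = 5*(-r**2/16 - r/8) = 5*(-r/8 - r**2/16) = -5*r/8 - 5*r**2/16)
L(U) = 7 (L(U) = 7 - (U - U) = 7 - 1*0 = 7 + 0 = 7)
L(-24) + (-2243 - G(12)) = 7 + (-2243 - (-5)*12*(2 + 12)/16) = 7 + (-2243 - (-5)*12*14/16) = 7 + (-2243 - 1*(-105/2)) = 7 + (-2243 + 105/2) = 7 - 4381/2 = -4367/2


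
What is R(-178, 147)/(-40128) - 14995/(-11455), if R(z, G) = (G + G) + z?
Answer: 30019529/22983312 ≈ 1.3061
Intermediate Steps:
R(z, G) = z + 2*G (R(z, G) = 2*G + z = z + 2*G)
R(-178, 147)/(-40128) - 14995/(-11455) = (-178 + 2*147)/(-40128) - 14995/(-11455) = (-178 + 294)*(-1/40128) - 14995*(-1/11455) = 116*(-1/40128) + 2999/2291 = -29/10032 + 2999/2291 = 30019529/22983312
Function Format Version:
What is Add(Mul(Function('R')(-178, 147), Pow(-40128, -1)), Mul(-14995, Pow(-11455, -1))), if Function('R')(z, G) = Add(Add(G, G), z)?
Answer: Rational(30019529, 22983312) ≈ 1.3061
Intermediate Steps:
Function('R')(z, G) = Add(z, Mul(2, G)) (Function('R')(z, G) = Add(Mul(2, G), z) = Add(z, Mul(2, G)))
Add(Mul(Function('R')(-178, 147), Pow(-40128, -1)), Mul(-14995, Pow(-11455, -1))) = Add(Mul(Add(-178, Mul(2, 147)), Pow(-40128, -1)), Mul(-14995, Pow(-11455, -1))) = Add(Mul(Add(-178, 294), Rational(-1, 40128)), Mul(-14995, Rational(-1, 11455))) = Add(Mul(116, Rational(-1, 40128)), Rational(2999, 2291)) = Add(Rational(-29, 10032), Rational(2999, 2291)) = Rational(30019529, 22983312)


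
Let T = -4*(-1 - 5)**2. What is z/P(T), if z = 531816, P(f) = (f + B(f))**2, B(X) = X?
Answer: 22159/3456 ≈ 6.4118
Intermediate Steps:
T = -144 (T = -4*(-6)**2 = -4*36 = -144)
P(f) = 4*f**2 (P(f) = (f + f)**2 = (2*f)**2 = 4*f**2)
z/P(T) = 531816/((4*(-144)**2)) = 531816/((4*20736)) = 531816/82944 = 531816*(1/82944) = 22159/3456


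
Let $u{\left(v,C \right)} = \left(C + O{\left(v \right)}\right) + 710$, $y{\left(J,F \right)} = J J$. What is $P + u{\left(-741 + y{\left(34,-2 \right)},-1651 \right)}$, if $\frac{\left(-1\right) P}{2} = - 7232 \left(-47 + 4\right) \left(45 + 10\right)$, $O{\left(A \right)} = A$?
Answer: $-34207886$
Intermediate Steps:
$y{\left(J,F \right)} = J^{2}$
$u{\left(v,C \right)} = 710 + C + v$ ($u{\left(v,C \right)} = \left(C + v\right) + 710 = 710 + C + v$)
$P = -34207360$ ($P = - 2 \left(- 7232 \left(-47 + 4\right) \left(45 + 10\right)\right) = - 2 \left(- 7232 \left(\left(-43\right) 55\right)\right) = - 2 \left(\left(-7232\right) \left(-2365\right)\right) = \left(-2\right) 17103680 = -34207360$)
$P + u{\left(-741 + y{\left(34,-2 \right)},-1651 \right)} = -34207360 - \left(1682 - 1156\right) = -34207360 + \left(710 - 1651 + \left(-741 + 1156\right)\right) = -34207360 + \left(710 - 1651 + 415\right) = -34207360 - 526 = -34207886$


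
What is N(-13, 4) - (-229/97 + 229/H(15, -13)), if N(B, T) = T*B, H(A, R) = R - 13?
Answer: -102977/2522 ≈ -40.831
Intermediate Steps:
H(A, R) = -13 + R
N(B, T) = B*T
N(-13, 4) - (-229/97 + 229/H(15, -13)) = -13*4 - (-229/97 + 229/(-13 - 13)) = -52 - (-229*1/97 + 229/(-26)) = -52 - (-229/97 + 229*(-1/26)) = -52 - (-229/97 - 229/26) = -52 - 1*(-28167/2522) = -52 + 28167/2522 = -102977/2522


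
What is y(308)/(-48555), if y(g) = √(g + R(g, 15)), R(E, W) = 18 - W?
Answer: -√311/48555 ≈ -0.00036320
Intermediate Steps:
y(g) = √(3 + g) (y(g) = √(g + (18 - 1*15)) = √(g + (18 - 15)) = √(g + 3) = √(3 + g))
y(308)/(-48555) = √(3 + 308)/(-48555) = √311*(-1/48555) = -√311/48555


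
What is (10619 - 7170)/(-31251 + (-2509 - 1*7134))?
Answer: -3449/40894 ≈ -0.084340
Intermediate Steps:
(10619 - 7170)/(-31251 + (-2509 - 1*7134)) = 3449/(-31251 + (-2509 - 7134)) = 3449/(-31251 - 9643) = 3449/(-40894) = 3449*(-1/40894) = -3449/40894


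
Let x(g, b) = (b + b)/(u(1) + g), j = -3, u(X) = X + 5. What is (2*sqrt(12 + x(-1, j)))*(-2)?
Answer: -12*sqrt(30)/5 ≈ -13.145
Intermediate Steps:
u(X) = 5 + X
x(g, b) = 2*b/(6 + g) (x(g, b) = (b + b)/((5 + 1) + g) = (2*b)/(6 + g) = 2*b/(6 + g))
(2*sqrt(12 + x(-1, j)))*(-2) = (2*sqrt(12 + 2*(-3)/(6 - 1)))*(-2) = (2*sqrt(12 + 2*(-3)/5))*(-2) = (2*sqrt(12 + 2*(-3)*(1/5)))*(-2) = (2*sqrt(12 - 6/5))*(-2) = (2*sqrt(54/5))*(-2) = (2*(3*sqrt(30)/5))*(-2) = (6*sqrt(30)/5)*(-2) = -12*sqrt(30)/5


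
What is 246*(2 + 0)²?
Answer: 984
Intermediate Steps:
246*(2 + 0)² = 246*2² = 246*4 = 984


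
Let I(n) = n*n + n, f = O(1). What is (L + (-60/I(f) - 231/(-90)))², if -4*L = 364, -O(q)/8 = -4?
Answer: 13643875249/1742400 ≈ 7830.5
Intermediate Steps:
O(q) = 32 (O(q) = -8*(-4) = 32)
f = 32
I(n) = n + n² (I(n) = n² + n = n + n²)
L = -91 (L = -¼*364 = -91)
(L + (-60/I(f) - 231/(-90)))² = (-91 + (-60*1/(32*(1 + 32)) - 231/(-90)))² = (-91 + (-60/(32*33) - 231*(-1/90)))² = (-91 + (-60/1056 + 77/30))² = (-91 + (-60*1/1056 + 77/30))² = (-91 + (-5/88 + 77/30))² = (-91 + 3313/1320)² = (-116807/1320)² = 13643875249/1742400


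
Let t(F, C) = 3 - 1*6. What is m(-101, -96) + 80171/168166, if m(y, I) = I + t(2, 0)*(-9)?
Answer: -11523283/168166 ≈ -68.523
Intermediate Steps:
t(F, C) = -3 (t(F, C) = 3 - 6 = -3)
m(y, I) = 27 + I (m(y, I) = I - 3*(-9) = I + 27 = 27 + I)
m(-101, -96) + 80171/168166 = (27 - 96) + 80171/168166 = -69 + 80171*(1/168166) = -69 + 80171/168166 = -11523283/168166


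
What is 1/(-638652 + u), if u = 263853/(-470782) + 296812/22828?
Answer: -10877542/6946828618859 ≈ -1.5658e-6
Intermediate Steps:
u = 135334525/10877542 (u = 263853*(-1/470782) + 296812*(1/22828) = -13887/24778 + 74203/5707 = 135334525/10877542 ≈ 12.442)
1/(-638652 + u) = 1/(-638652 + 135334525/10877542) = 1/(-6946828618859/10877542) = -10877542/6946828618859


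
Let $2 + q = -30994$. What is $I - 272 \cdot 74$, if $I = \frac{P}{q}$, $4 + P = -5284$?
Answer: $- \frac{155970550}{7749} \approx -20128.0$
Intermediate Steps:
$P = -5288$ ($P = -4 - 5284 = -5288$)
$q = -30996$ ($q = -2 - 30994 = -30996$)
$I = \frac{1322}{7749}$ ($I = - \frac{5288}{-30996} = \left(-5288\right) \left(- \frac{1}{30996}\right) = \frac{1322}{7749} \approx 0.1706$)
$I - 272 \cdot 74 = \frac{1322}{7749} - 272 \cdot 74 = \frac{1322}{7749} - 20128 = - \frac{155970550}{7749}$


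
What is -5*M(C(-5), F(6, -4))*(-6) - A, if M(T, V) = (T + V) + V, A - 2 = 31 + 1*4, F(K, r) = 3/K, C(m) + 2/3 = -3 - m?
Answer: 33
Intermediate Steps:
C(m) = -11/3 - m (C(m) = -⅔ + (-3 - m) = -11/3 - m)
A = 37 (A = 2 + (31 + 1*4) = 2 + (31 + 4) = 2 + 35 = 37)
M(T, V) = T + 2*V
-5*M(C(-5), F(6, -4))*(-6) - A = -5*((-11/3 - 1*(-5)) + 2*(3/6))*(-6) - 1*37 = -5*((-11/3 + 5) + 2*(3*(⅙)))*(-6) - 37 = -5*(4/3 + 2*(½))*(-6) - 37 = -5*(4/3 + 1)*(-6) - 37 = -5*7/3*(-6) - 37 = -35/3*(-6) - 37 = 70 - 37 = 33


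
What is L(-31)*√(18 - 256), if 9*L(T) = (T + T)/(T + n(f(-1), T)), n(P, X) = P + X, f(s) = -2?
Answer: 31*I*√238/288 ≈ 1.6606*I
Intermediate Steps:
L(T) = 2*T/(9*(-2 + 2*T)) (L(T) = ((T + T)/(T + (-2 + T)))/9 = ((2*T)/(-2 + 2*T))/9 = (2*T/(-2 + 2*T))/9 = 2*T/(9*(-2 + 2*T)))
L(-31)*√(18 - 256) = ((⅑)*(-31)/(-1 - 31))*√(18 - 256) = ((⅑)*(-31)/(-32))*√(-238) = ((⅑)*(-31)*(-1/32))*(I*√238) = 31*(I*√238)/288 = 31*I*√238/288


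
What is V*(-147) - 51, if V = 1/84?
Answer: -211/4 ≈ -52.750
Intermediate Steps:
V = 1/84 ≈ 0.011905
V*(-147) - 51 = (1/84)*(-147) - 51 = -7/4 - 51 = -211/4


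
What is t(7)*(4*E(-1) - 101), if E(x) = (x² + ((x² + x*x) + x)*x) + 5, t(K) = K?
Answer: -567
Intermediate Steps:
E(x) = 5 + x² + x*(x + 2*x²) (E(x) = (x² + ((x² + x²) + x)*x) + 5 = (x² + (2*x² + x)*x) + 5 = (x² + (x + 2*x²)*x) + 5 = (x² + x*(x + 2*x²)) + 5 = 5 + x² + x*(x + 2*x²))
t(7)*(4*E(-1) - 101) = 7*(4*(5 + 2*(-1)² + 2*(-1)³) - 101) = 7*(4*(5 + 2*1 + 2*(-1)) - 101) = 7*(4*(5 + 2 - 2) - 101) = 7*(4*5 - 101) = 7*(20 - 101) = 7*(-81) = -567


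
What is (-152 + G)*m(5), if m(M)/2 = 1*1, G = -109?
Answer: -522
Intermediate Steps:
m(M) = 2 (m(M) = 2*(1*1) = 2*1 = 2)
(-152 + G)*m(5) = (-152 - 109)*2 = -261*2 = -522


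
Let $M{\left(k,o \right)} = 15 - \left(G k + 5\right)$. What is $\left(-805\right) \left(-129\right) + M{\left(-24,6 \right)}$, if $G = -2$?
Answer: $103807$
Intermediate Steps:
$M{\left(k,o \right)} = 10 + 2 k$ ($M{\left(k,o \right)} = 15 - \left(- 2 k + 5\right) = 15 - \left(5 - 2 k\right) = 15 + \left(-5 + 2 k\right) = 10 + 2 k$)
$\left(-805\right) \left(-129\right) + M{\left(-24,6 \right)} = \left(-805\right) \left(-129\right) + \left(10 + 2 \left(-24\right)\right) = 103845 + \left(10 - 48\right) = 103845 - 38 = 103807$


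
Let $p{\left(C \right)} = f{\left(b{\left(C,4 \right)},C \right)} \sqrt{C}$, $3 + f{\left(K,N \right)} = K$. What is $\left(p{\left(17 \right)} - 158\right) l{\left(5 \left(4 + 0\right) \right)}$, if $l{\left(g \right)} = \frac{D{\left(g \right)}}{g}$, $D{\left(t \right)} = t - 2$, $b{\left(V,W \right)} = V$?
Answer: $- \frac{711}{5} + \frac{63 \sqrt{17}}{5} \approx -90.249$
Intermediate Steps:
$f{\left(K,N \right)} = -3 + K$
$D{\left(t \right)} = -2 + t$
$l{\left(g \right)} = \frac{-2 + g}{g}$
$p{\left(C \right)} = \sqrt{C} \left(-3 + C\right)$ ($p{\left(C \right)} = \left(-3 + C\right) \sqrt{C} = \sqrt{C} \left(-3 + C\right)$)
$\left(p{\left(17 \right)} - 158\right) l{\left(5 \left(4 + 0\right) \right)} = \left(\sqrt{17} \left(-3 + 17\right) - 158\right) \frac{-2 + 5 \left(4 + 0\right)}{5 \left(4 + 0\right)} = \left(\sqrt{17} \cdot 14 - 158\right) \frac{-2 + 5 \cdot 4}{5 \cdot 4} = \left(14 \sqrt{17} - 158\right) \frac{-2 + 20}{20} = \left(-158 + 14 \sqrt{17}\right) \frac{1}{20} \cdot 18 = \left(-158 + 14 \sqrt{17}\right) \frac{9}{10} = - \frac{711}{5} + \frac{63 \sqrt{17}}{5}$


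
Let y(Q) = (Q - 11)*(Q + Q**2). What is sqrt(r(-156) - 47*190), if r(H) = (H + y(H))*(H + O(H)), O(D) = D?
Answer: sqrt(1259914462) ≈ 35495.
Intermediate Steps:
y(Q) = (-11 + Q)*(Q + Q**2)
r(H) = 2*H*(H + H*(-11 + H**2 - 10*H)) (r(H) = (H + H*(-11 + H**2 - 10*H))*(H + H) = (H + H*(-11 + H**2 - 10*H))*(2*H) = 2*H*(H + H*(-11 + H**2 - 10*H)))
sqrt(r(-156) - 47*190) = sqrt(2*(-156)**2*(-10 + (-156)**2 - 10*(-156)) - 47*190) = sqrt(2*24336*(-10 + 24336 + 1560) - 8930) = sqrt(2*24336*25886 - 8930) = sqrt(1259923392 - 8930) = sqrt(1259914462)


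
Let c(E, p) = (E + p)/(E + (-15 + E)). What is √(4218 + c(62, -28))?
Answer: 2*√12529441/109 ≈ 64.948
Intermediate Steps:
c(E, p) = (E + p)/(-15 + 2*E)
√(4218 + c(62, -28)) = √(4218 + (62 - 28)/(-15 + 2*62)) = √(4218 + 34/(-15 + 124)) = √(4218 + 34/109) = √(459796/109) = 2*√12529441/109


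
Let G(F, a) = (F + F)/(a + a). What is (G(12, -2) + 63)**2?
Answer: 3249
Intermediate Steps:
G(F, a) = F/a (G(F, a) = (2*F)/((2*a)) = (2*F)*(1/(2*a)) = F/a)
(G(12, -2) + 63)**2 = (12/(-2) + 63)**2 = (12*(-1/2) + 63)**2 = (-6 + 63)**2 = 57**2 = 3249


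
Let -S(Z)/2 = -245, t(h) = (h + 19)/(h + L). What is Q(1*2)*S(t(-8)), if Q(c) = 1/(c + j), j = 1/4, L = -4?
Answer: 1960/9 ≈ 217.78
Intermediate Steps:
j = ¼ (j = 1*(¼) = ¼ ≈ 0.25000)
t(h) = (19 + h)/(-4 + h) (t(h) = (h + 19)/(h - 4) = (19 + h)/(-4 + h))
S(Z) = 490 (S(Z) = -2*(-245) = 490)
Q(c) = 1/(¼ + c) (Q(c) = 1/(c + ¼) = 1/(¼ + c))
Q(1*2)*S(t(-8)) = (4/(1 + 4*(1*2)))*490 = (4/(1 + 4*2))*490 = (4/(1 + 8))*490 = (4/9)*490 = 1960/9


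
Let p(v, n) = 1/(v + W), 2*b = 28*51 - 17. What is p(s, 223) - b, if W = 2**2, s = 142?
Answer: -51501/73 ≈ -705.49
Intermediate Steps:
W = 4
b = 1411/2 (b = (28*51 - 17)/2 = (1428 - 17)/2 = (1/2)*1411 = 1411/2 ≈ 705.50)
p(v, n) = 1/(4 + v) (p(v, n) = 1/(v + 4) = 1/(4 + v))
p(s, 223) - b = 1/(4 + 142) - 1*1411/2 = 1/146 - 1411/2 = -51501/73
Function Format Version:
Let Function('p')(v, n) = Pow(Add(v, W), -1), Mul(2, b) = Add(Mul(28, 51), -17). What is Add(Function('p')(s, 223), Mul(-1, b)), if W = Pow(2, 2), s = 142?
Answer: Rational(-51501, 73) ≈ -705.49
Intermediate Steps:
W = 4
b = Rational(1411, 2) (b = Mul(Rational(1, 2), Add(Mul(28, 51), -17)) = Mul(Rational(1, 2), Add(1428, -17)) = Mul(Rational(1, 2), 1411) = Rational(1411, 2) ≈ 705.50)
Function('p')(v, n) = Pow(Add(4, v), -1) (Function('p')(v, n) = Pow(Add(v, 4), -1) = Pow(Add(4, v), -1))
Add(Function('p')(s, 223), Mul(-1, b)) = Add(Pow(Add(4, 142), -1), Mul(-1, Rational(1411, 2))) = Add(Pow(146, -1), Rational(-1411, 2)) = Add(Rational(1, 146), Rational(-1411, 2)) = Rational(-51501, 73)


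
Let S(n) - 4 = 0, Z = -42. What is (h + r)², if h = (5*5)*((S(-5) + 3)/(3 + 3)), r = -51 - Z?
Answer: 14641/36 ≈ 406.69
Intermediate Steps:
S(n) = 4 (S(n) = 4 + 0 = 4)
r = -9 (r = -51 - 1*(-42) = -51 + 42 = -9)
h = 175/6 (h = (5*5)*((4 + 3)/(3 + 3)) = 25*(7/6) = 175/6 ≈ 29.167)
(h + r)² = (175/6 - 9)² = (121/6)² = 14641/36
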